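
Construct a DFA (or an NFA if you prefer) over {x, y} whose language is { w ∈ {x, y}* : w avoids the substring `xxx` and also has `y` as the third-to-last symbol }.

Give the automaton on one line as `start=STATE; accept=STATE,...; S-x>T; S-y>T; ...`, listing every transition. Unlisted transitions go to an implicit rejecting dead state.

Build one automaton per condition and run them in lockstep. One (4 states) tracks partial matches of the forbidden pattern `xxx`; the other (15 states) tracks the last 3 symbols read. Each combined state is a pair, one component from each; accept when both components accept.
A 22-state machine:
          x    y  
>  s0     s1   s2 
   s1     s3   s4 
   s2     s5   s6 
   s3     s7   s8 
   s4     s9  s10 
   s5    s11  s12 
   s6    s13  s14 
   s7     s7  s15 
   s8     s9  s10 
   s9    s11  s12 
   s10   s13  s14 
 * s11    s7   s8 
 * s12    s9  s10 
 * s13   s11  s12 
 * s14   s13  s14 
   s15   s16  s17 
   s16   s18  s19 
   s17   s20  s21 
   s18    s7  s15 
   s19   s16  s17 
   s20   s18  s19 
   s21   s20  s21 
(> = start, * = accepting)

start=s0; accept=s11,s12,s13,s14; s0-x>s1; s0-y>s2; s1-x>s3; s1-y>s4; s2-x>s5; s2-y>s6; s3-x>s7; s3-y>s8; s4-x>s9; s4-y>s10; s5-x>s11; s5-y>s12; s6-x>s13; s6-y>s14; s7-x>s7; s7-y>s15; s8-x>s9; s8-y>s10; s9-x>s11; s9-y>s12; s10-x>s13; s10-y>s14; s11-x>s7; s11-y>s8; s12-x>s9; s12-y>s10; s13-x>s11; s13-y>s12; s14-x>s13; s14-y>s14; s15-x>s16; s15-y>s17; s16-x>s18; s16-y>s19; s17-x>s20; s17-y>s21; s18-x>s7; s18-y>s15; s19-x>s16; s19-y>s17; s20-x>s18; s20-y>s19; s21-x>s20; s21-y>s21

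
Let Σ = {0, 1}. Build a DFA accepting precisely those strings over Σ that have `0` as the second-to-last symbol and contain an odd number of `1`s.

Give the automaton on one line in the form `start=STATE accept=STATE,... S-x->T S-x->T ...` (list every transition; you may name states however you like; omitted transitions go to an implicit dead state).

Build one automaton per condition and run them in lockstep. The first has 7 states tracking the last 2 symbols read; the second has 2 states tracking the count of `1`s modulo 2. A product state is a pair (one from each), accepting exactly when both do.
An 11-state machine:
          0    1  
>  q0     q1   q2 
   q1     q3   q4 
   q2     q5   q6 
   q3     q3   q4 
 * q4     q5   q6 
   q5     q7   q8 
   q6     q9  q10 
 * q7     q7   q8 
   q8     q9  q10 
   q9     q3   q4 
   q10    q5   q6 
(> = start, * = accepting)

start=q0 accept=q4,q7 q0-0->q1 q0-1->q2 q1-0->q3 q1-1->q4 q2-0->q5 q2-1->q6 q3-0->q3 q3-1->q4 q4-0->q5 q4-1->q6 q5-0->q7 q5-1->q8 q6-0->q9 q6-1->q10 q7-0->q7 q7-1->q8 q8-0->q9 q8-1->q10 q9-0->q3 q9-1->q4 q10-0->q5 q10-1->q6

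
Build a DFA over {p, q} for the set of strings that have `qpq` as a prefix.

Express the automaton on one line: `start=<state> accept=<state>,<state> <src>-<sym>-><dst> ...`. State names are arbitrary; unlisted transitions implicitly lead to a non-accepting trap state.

start=A accept=D A-p->E A-q->B B-p->C B-q->E C-p->E C-q->D D-p->D D-q->D E-p->E E-q->E

Check the first 3 symbols one by one: A through C record how many have matched `qpq` so far; any wrong symbol goes to the dead state E. After all 3 match we enter the accepting sink D.
       p  q 
>  A   E  B 
   B   C  E 
   C   E  D 
 * D   D  D 
   E   E  E 
(> = start, * = accepting)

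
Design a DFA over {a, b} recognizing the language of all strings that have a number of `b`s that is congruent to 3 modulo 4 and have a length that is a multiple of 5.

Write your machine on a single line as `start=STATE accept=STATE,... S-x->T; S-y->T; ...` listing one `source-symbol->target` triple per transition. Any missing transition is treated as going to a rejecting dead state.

start=s0; accept=s16; s0-a->s1; s0-b->s2; s1-a->s3; s1-b->s4; s2-a->s4; s2-b->s5; s3-a->s6; s3-b->s7; s4-a->s7; s4-b->s8; s5-a->s8; s5-b->s9; s6-a->s10; s6-b->s11; s7-a->s11; s7-b->s12; s8-a->s12; s8-b->s13; s9-a->s13; s9-b->s10; s10-a->s0; s10-b->s14; s11-a->s14; s11-b->s15; s12-a->s15; s12-b->s16; s13-a->s16; s13-b->s0; s14-a->s2; s14-b->s17; s15-a->s17; s15-b->s18; s16-a->s18; s16-b->s1; s17-a->s5; s17-b->s19; s18-a->s19; s18-b->s3; s19-a->s9; s19-b->s6

Handle the two conditions separately and then intersect. One (4 states) tracks the count of `b`s modulo 4; the other (5 states) tracks the input length modulo 5. Each combined state is a pair, one component from each; accept when both components accept.
A 20-state machine:
          a    b  
>  s0     s1   s2 
   s1     s3   s4 
   s2     s4   s5 
   s3     s6   s7 
   s4     s7   s8 
   s5     s8   s9 
   s6    s10  s11 
   s7    s11  s12 
   s8    s12  s13 
   s9    s13  s10 
   s10    s0  s14 
   s11   s14  s15 
   s12   s15  s16 
   s13   s16   s0 
   s14    s2  s17 
   s15   s17  s18 
 * s16   s18   s1 
   s17    s5  s19 
   s18   s19   s3 
   s19    s9   s6 
(> = start, * = accepting)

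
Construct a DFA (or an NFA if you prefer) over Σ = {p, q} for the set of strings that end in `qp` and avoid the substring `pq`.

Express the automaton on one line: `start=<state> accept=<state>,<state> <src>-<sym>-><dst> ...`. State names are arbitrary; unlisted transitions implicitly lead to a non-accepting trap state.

Handle the two conditions separately and then intersect. One (3 states) tracks how much of the suffix `qp` has currently been matched; the other (3 states) tracks partial matches of the forbidden pattern `pq`. Each combined state is a pair, one component from each; accept when both components accept. Equivalent product states are then merged.
4 states suffice.
        p   q  
>  S0   S1  S2 
   S1   S1  S1 
   S2   S3  S2 
 * S3   S1  S1 
(> = start, * = accepting)

start=S0 accept=S3 S0-p->S1 S0-q->S2 S1-p->S1 S1-q->S1 S2-p->S3 S2-q->S2 S3-p->S1 S3-q->S1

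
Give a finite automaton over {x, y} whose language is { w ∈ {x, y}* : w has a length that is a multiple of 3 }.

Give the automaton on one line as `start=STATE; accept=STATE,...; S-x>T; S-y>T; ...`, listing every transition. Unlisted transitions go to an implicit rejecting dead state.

start=q0; accept=q0; q0-x>q1; q0-y>q1; q1-x>q2; q1-y>q2; q2-x>q0; q2-y>q0

Count input length modulo 3: every symbol advances one step around the cycle q0 → q1 → q2 → q0. Accept at q0.
        x   y  
>* q0   q1  q1 
   q1   q2  q2 
   q2   q0  q0 
(> = start, * = accepting)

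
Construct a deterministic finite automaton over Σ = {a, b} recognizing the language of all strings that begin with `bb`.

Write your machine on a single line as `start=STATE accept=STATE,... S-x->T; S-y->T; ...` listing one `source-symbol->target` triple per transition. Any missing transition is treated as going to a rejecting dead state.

start=S0; accept=S2; S0-a->S3; S0-b->S1; S1-a->S3; S1-b->S2; S2-a->S2; S2-b->S2; S3-a->S3; S3-b->S3

Walk along `bb` while the input agrees: from S0 take `b` to S1, and so on. Any deviation drops to the rejecting sink S3. Once S2 is reached the prefix is confirmed and every continuation is accepted.
With 4 states:
        a   b  
>  S0   S3  S1 
   S1   S3  S2 
 * S2   S2  S2 
   S3   S3  S3 
(> = start, * = accepting)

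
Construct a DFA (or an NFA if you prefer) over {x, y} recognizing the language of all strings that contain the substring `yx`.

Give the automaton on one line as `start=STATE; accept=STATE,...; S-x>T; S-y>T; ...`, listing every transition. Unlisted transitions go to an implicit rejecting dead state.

States q0..q1 record the length of the longest prefix of `yx` that matches the current input suffix. Reaching q2 means `yx` has been seen, and we stay there forever. Accept from q2.
A 3-state machine:
        x   y  
>  q0   q0  q1 
   q1   q2  q1 
 * q2   q2  q2 
(> = start, * = accepting)

start=q0; accept=q2; q0-x>q0; q0-y>q1; q1-x>q2; q1-y>q1; q2-x>q2; q2-y>q2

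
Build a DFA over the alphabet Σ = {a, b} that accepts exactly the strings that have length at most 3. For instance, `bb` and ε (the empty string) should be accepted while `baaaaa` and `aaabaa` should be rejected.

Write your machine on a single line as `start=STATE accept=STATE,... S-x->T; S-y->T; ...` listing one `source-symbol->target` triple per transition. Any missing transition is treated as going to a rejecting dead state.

We only need to distinguish lengths 0, 1, …, 3, and '>3'. Chain s0 → s1 → s2 → s3 → s4 on every symbol, with s4 looping. Accepting states: {s0, s1, s2, s3}.
With 5 states:
        a   b  
>* s0   s1  s1 
 * s1   s2  s2 
 * s2   s3  s3 
 * s3   s4  s4 
   s4   s4  s4 
(> = start, * = accepting)

start=s0; accept=s0,s1,s2,s3; s0-a->s1; s0-b->s1; s1-a->s2; s1-b->s2; s2-a->s3; s2-b->s3; s3-a->s4; s3-b->s4; s4-a->s4; s4-b->s4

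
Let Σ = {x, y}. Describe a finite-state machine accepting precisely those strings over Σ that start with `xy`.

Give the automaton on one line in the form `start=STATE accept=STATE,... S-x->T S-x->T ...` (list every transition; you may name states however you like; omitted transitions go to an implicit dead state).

Check the first 2 symbols one by one: s0 through s1 record how many have matched `xy` so far; any wrong symbol goes to the dead state s3. After all 2 match we enter the accepting sink s2.
A 4-state machine:
        x   y  
>  s0   s1  s3 
   s1   s3  s2 
 * s2   s2  s2 
   s3   s3  s3 
(> = start, * = accepting)

start=s0 accept=s2 s0-x->s1 s0-y->s3 s1-x->s3 s1-y->s2 s2-x->s2 s2-y->s2 s3-x->s3 s3-y->s3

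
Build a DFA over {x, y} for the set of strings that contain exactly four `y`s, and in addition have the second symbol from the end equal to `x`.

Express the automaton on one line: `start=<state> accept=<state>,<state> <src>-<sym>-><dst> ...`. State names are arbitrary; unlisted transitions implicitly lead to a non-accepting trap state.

start=S0 accept=S16,S19 S0-x->S1 S0-y->S2 S1-x->S3 S1-y->S4 S2-x->S5 S2-y->S6 S3-x->S3 S3-y->S4 S4-x->S5 S4-y->S6 S5-x->S7 S5-y->S8 S6-x->S9 S6-y->S10 S7-x->S7 S7-y->S8 S8-x->S9 S8-y->S10 S9-x->S11 S9-y->S12 S10-x->S13 S10-y->S14 S11-x->S11 S11-y->S12 S12-x->S13 S12-y->S14 S13-x->S15 S13-y->S16 S14-x->S17 S14-y->S18 S15-x->S15 S15-y->S16 S16-x->S17 S16-y->S18 S17-x->S19 S17-y->S20 S18-x->S21 S18-y->S18 S19-x->S19 S19-y->S20 S20-x->S21 S20-y->S18 S21-x->S22 S21-y->S20 S22-x->S22 S22-y->S20

Handle the two conditions separately and then intersect. One (6 states) tracks the count of `y`s, saturating at 5; the other (7 states) tracks the last 2 symbols read. Each combined state is a pair, one component from each; accept when both components accept.
23 states suffice.
          x    y  
>  S0     S1   S2 
   S1     S3   S4 
   S2     S5   S6 
   S3     S3   S4 
   S4     S5   S6 
   S5     S7   S8 
   S6     S9  S10 
   S7     S7   S8 
   S8     S9  S10 
   S9    S11  S12 
   S10   S13  S14 
   S11   S11  S12 
   S12   S13  S14 
   S13   S15  S16 
   S14   S17  S18 
   S15   S15  S16 
 * S16   S17  S18 
   S17   S19  S20 
   S18   S21  S18 
 * S19   S19  S20 
   S20   S21  S18 
   S21   S22  S20 
   S22   S22  S20 
(> = start, * = accepting)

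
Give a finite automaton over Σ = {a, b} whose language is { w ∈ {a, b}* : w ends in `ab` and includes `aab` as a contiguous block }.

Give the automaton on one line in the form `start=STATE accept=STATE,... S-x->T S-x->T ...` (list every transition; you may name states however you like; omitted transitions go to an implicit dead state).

start=q0 accept=q3 q0-a->q1 q0-b->q0 q1-a->q2 q1-b->q0 q2-a->q2 q2-b->q3 q3-a->q2 q3-b->q4 q4-a->q2 q4-b->q4

Handle the two conditions separately and then intersect. One (3 states) tracks how much of the suffix `ab` has currently been matched; the other (4 states) tracks whether and how much of `aab` has been seen. Each combined state is a pair, one component from each; accept when both components accept. Minimizing collapses redundant product states.
        a   b  
>  q0   q1  q0 
   q1   q2  q0 
   q2   q2  q3 
 * q3   q2  q4 
   q4   q2  q4 
(> = start, * = accepting)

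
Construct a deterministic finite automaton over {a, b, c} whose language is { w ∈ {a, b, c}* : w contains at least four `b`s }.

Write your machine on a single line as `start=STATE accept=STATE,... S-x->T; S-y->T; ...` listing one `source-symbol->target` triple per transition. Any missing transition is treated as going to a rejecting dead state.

Count `b`s, saturating at 5: states S0 through S4 mean 0 through 4 `b`s seen; S5 means more than 4. Each `b` increments (capped at S5); other symbols loop. Accept from {S4, S5}.
        a   b   c  
>  S0   S0  S1  S0 
   S1   S1  S2  S1 
   S2   S2  S3  S2 
   S3   S3  S4  S3 
 * S4   S4  S5  S4 
 * S5   S5  S5  S5 
(> = start, * = accepting)

start=S0; accept=S4,S5; S0-a->S0; S0-b->S1; S0-c->S0; S1-a->S1; S1-b->S2; S1-c->S1; S2-a->S2; S2-b->S3; S2-c->S2; S3-a->S3; S3-b->S4; S3-c->S3; S4-a->S4; S4-b->S5; S4-c->S4; S5-a->S5; S5-b->S5; S5-c->S5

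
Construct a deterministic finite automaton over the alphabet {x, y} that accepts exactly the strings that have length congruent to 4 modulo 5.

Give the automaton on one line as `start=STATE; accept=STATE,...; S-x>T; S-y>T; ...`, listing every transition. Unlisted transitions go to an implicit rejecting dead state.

Only the length mod 5 matters, so use a 5-cycle: from any state, every input symbol moves to the next state, wrapping q4 back to q0. Mark q4 accepting.
A 5-state machine:
        x   y  
>  q0   q1  q1 
   q1   q2  q2 
   q2   q3  q3 
   q3   q4  q4 
 * q4   q0  q0 
(> = start, * = accepting)

start=q0; accept=q4; q0-x>q1; q0-y>q1; q1-x>q2; q1-y>q2; q2-x>q3; q2-y>q3; q3-x>q4; q3-y>q4; q4-x>q0; q4-y>q0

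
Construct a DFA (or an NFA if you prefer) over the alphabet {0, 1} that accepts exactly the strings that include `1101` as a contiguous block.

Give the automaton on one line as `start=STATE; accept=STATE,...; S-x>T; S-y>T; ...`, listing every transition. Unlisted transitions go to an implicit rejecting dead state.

Track how much of `1101` has been matched so far: state S0 is no progress, S4 is the absorbing accept state reached once `1101` has occurred. Intermediate states record partial matches; on a mismatch, fall back to the longest reusable overlap.
With 5 states:
        0   1  
>  S0   S0  S1 
   S1   S0  S2 
   S2   S3  S2 
   S3   S0  S4 
 * S4   S4  S4 
(> = start, * = accepting)

start=S0; accept=S4; S0-0>S0; S0-1>S1; S1-0>S0; S1-1>S2; S2-0>S3; S2-1>S2; S3-0>S0; S3-1>S4; S4-0>S4; S4-1>S4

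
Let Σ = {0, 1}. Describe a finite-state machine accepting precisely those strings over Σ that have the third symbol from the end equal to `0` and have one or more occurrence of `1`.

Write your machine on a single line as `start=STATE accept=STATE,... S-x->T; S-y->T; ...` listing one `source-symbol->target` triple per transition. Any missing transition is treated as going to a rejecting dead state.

Build one automaton per condition and run them in lockstep. One (15 states) tracks the last 3 symbols read; the other (3 states) tracks the count of `1`s, saturating at 2. Each combined state is a pair, one component from each; accept when both components accept.
       0  1 
>  A   B  C 
   B   D  E 
   C   F  G 
   D   H  I 
   E   J  K 
   F   L  M 
   G   N  O 
   H   H  I 
 * I   J  K 
 * J   L  M 
 * K   N  O 
   L   P  Q 
   M   R  K 
   N   S  M 
   O   N  O 
 * P   P  Q 
 * Q   R  K 
 * R   S  M 
   S   T  Q 
 * T   T  Q 
(> = start, * = accepting)

start=A; accept=I,J,K,P,Q,R,T; A-0->B; A-1->C; B-0->D; B-1->E; C-0->F; C-1->G; D-0->H; D-1->I; E-0->J; E-1->K; F-0->L; F-1->M; G-0->N; G-1->O; H-0->H; H-1->I; I-0->J; I-1->K; J-0->L; J-1->M; K-0->N; K-1->O; L-0->P; L-1->Q; M-0->R; M-1->K; N-0->S; N-1->M; O-0->N; O-1->O; P-0->P; P-1->Q; Q-0->R; Q-1->K; R-0->S; R-1->M; S-0->T; S-1->Q; T-0->T; T-1->Q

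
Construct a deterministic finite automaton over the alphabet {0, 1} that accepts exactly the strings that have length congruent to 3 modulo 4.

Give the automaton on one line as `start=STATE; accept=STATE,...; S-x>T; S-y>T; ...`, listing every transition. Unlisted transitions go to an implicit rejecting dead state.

Only the length mod 4 matters, so use a 4-cycle: from any state, every input symbol moves to the next state, wrapping s3 back to s0. Mark s3 accepting.
A 4-state machine:
        0   1  
>  s0   s1  s1 
   s1   s2  s2 
   s2   s3  s3 
 * s3   s0  s0 
(> = start, * = accepting)

start=s0; accept=s3; s0-0>s1; s0-1>s1; s1-0>s2; s1-1>s2; s2-0>s3; s2-1>s3; s3-0>s0; s3-1>s0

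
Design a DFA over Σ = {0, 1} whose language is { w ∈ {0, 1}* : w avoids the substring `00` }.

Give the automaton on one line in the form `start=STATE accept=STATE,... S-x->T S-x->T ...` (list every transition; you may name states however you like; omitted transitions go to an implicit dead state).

Track partial matches of the forbidden pattern `00`. State q2 is a dead state reached once `00` has occurred; every other state accepts. q0 means no part of `00` is currently matched.
With 3 states:
        0   1  
>* q0   q1  q0 
 * q1   q2  q0 
   q2   q2  q2 
(> = start, * = accepting)

start=q0 accept=q0,q1 q0-0->q1 q0-1->q0 q1-0->q2 q1-1->q0 q2-0->q2 q2-1->q2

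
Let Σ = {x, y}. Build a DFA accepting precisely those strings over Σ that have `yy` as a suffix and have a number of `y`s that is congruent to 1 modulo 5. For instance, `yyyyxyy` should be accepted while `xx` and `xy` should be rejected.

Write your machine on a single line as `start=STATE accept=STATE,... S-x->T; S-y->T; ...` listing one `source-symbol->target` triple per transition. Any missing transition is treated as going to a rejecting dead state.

Run two small machines in parallel and take their product. One (3 states) tracks how much of the suffix `yy` has currently been matched; the other (5 states) tracks the count of `y`s modulo 5. Each combined state is a pair, one component from each; accept when both components accept.
15 states suffice.
          x    y  
>  q0     q0   q1 
   q1     q2   q3 
   q2     q2   q4 
   q3     q5   q6 
   q4     q5   q6 
   q5     q5   q7 
   q6     q8   q9 
   q7     q8   q9 
   q8     q8  q10 
   q9    q11  q12 
   q10   q11  q12 
   q11   q11  q13 
   q12    q0  q14 
   q13    q0  q14 
 * q14    q2   q3 
(> = start, * = accepting)

start=q0; accept=q14; q0-x->q0; q0-y->q1; q1-x->q2; q1-y->q3; q2-x->q2; q2-y->q4; q3-x->q5; q3-y->q6; q4-x->q5; q4-y->q6; q5-x->q5; q5-y->q7; q6-x->q8; q6-y->q9; q7-x->q8; q7-y->q9; q8-x->q8; q8-y->q10; q9-x->q11; q9-y->q12; q10-x->q11; q10-y->q12; q11-x->q11; q11-y->q13; q12-x->q0; q12-y->q14; q13-x->q0; q13-y->q14; q14-x->q2; q14-y->q3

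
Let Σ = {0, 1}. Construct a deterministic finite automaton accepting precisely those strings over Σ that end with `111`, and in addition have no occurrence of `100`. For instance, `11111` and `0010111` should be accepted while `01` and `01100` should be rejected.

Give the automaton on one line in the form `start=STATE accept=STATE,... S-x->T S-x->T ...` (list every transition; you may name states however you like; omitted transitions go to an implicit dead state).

Run two small machines in parallel and take their product. One (4 states) tracks how much of the suffix `111` has currently been matched; the other (4 states) tracks partial matches of the forbidden pattern `100`. Each combined state is a pair, one component from each; accept when both components accept.
With 9 states:
        0   1  
>  q0   q0  q1 
   q1   q2  q3 
   q2   q4  q1 
   q3   q2  q5 
   q4   q4  q6 
 * q5   q2  q5 
   q6   q4  q7 
   q7   q4  q8 
   q8   q4  q8 
(> = start, * = accepting)

start=q0 accept=q5 q0-0->q0 q0-1->q1 q1-0->q2 q1-1->q3 q2-0->q4 q2-1->q1 q3-0->q2 q3-1->q5 q4-0->q4 q4-1->q6 q5-0->q2 q5-1->q5 q6-0->q4 q6-1->q7 q7-0->q4 q7-1->q8 q8-0->q4 q8-1->q8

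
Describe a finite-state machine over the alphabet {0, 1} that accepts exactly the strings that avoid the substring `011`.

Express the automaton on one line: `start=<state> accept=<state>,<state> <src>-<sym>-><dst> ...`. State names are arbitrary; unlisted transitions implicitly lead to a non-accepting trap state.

This is the complement of 'contains `011`'. Use the same substring-matching states — A through D holding how much of `011` has just been matched — but flip the accepting set: everything except the trap D accepts.
A 4-state machine:
       0  1 
>* A   B  A 
 * B   B  C 
 * C   B  D 
   D   D  D 
(> = start, * = accepting)

start=A accept=A,B,C A-0->B A-1->A B-0->B B-1->C C-0->B C-1->D D-0->D D-1->D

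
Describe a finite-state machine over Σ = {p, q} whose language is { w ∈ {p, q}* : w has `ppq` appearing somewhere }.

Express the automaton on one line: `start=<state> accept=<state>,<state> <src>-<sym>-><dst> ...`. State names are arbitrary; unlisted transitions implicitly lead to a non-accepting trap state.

States S0..S2 record the length of the longest prefix of `ppq` that matches the current input suffix. Reaching S3 means `ppq` has been seen, and we stay there forever. Accept from S3.
        p   q  
>  S0   S1  S0 
   S1   S2  S0 
   S2   S2  S3 
 * S3   S3  S3 
(> = start, * = accepting)

start=S0 accept=S3 S0-p->S1 S0-q->S0 S1-p->S2 S1-q->S0 S2-p->S2 S2-q->S3 S3-p->S3 S3-q->S3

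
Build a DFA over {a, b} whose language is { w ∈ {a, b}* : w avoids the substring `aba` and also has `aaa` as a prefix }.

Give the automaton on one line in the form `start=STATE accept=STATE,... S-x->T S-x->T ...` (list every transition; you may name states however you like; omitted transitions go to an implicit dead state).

start=q0 accept=q6,q8,q10 q0-a->q1 q0-b->q2 q1-a->q3 q1-b->q4 q2-a->q5 q2-b->q2 q3-a->q6 q3-b->q4 q4-a->q7 q4-b->q2 q5-a->q5 q5-b->q4 q6-a->q6 q6-b->q8 q7-a->q7 q7-b->q7 q8-a->q9 q8-b->q10 q9-a->q9 q9-b->q9 q10-a->q6 q10-b->q10

Run two small machines in parallel and take their product. The first has 4 states tracking partial matches of the forbidden pattern `aba`; the second has 5 states tracking whether the input so far still matches the prefix `aaa`. A product state is a pair (one from each), accepting exactly when both do.
          a    b  
>  q0     q1   q2 
   q1     q3   q4 
   q2     q5   q2 
   q3     q6   q4 
   q4     q7   q2 
   q5     q5   q4 
 * q6     q6   q8 
   q7     q7   q7 
 * q8     q9  q10 
   q9     q9   q9 
 * q10    q6  q10 
(> = start, * = accepting)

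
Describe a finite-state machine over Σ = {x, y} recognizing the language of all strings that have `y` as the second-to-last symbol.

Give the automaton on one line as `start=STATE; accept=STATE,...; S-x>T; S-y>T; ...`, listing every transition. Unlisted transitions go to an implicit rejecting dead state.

A DFA must remember the last 2 symbols (since which symbol is second-to-last isn't known until the input ends). Use one state per possible window of the last ≤2 symbols; accept from those whose window starts with `y`.
        x   y  
>  q0   q1  q2 
   q1   q3  q4 
   q2   q5  q6 
   q3   q3  q4 
   q4   q5  q6 
 * q5   q3  q4 
 * q6   q5  q6 
(> = start, * = accepting)

start=q0; accept=q5,q6; q0-x>q1; q0-y>q2; q1-x>q3; q1-y>q4; q2-x>q5; q2-y>q6; q3-x>q3; q3-y>q4; q4-x>q5; q4-y>q6; q5-x>q3; q5-y>q4; q6-x>q5; q6-y>q6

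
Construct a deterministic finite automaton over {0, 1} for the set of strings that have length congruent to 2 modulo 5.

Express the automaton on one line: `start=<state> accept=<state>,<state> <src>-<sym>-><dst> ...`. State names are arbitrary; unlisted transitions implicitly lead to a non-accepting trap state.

start=q0 accept=q2 q0-0->q1 q0-1->q1 q1-0->q2 q1-1->q2 q2-0->q3 q2-1->q3 q3-0->q4 q3-1->q4 q4-0->q0 q4-1->q0

Count input length modulo 5: every symbol advances one step around the cycle q0 → q1 → q2 → q3 → q4 → q0. Accept at q2.
5 states suffice.
        0   1  
>  q0   q1  q1 
   q1   q2  q2 
 * q2   q3  q3 
   q3   q4  q4 
   q4   q0  q0 
(> = start, * = accepting)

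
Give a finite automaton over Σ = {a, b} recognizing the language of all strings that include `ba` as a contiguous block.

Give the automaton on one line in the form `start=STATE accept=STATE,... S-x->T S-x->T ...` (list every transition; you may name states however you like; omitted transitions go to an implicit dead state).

start=s0 accept=s2 s0-a->s0 s0-b->s1 s1-a->s2 s1-b->s1 s2-a->s2 s2-b->s2

Track how much of `ba` has been matched so far: state s0 is no progress, s2 is the absorbing accept state reached once `ba` has occurred. Intermediate states record partial matches; on a mismatch, fall back to the longest reusable overlap.
A 3-state machine:
        a   b  
>  s0   s0  s1 
   s1   s2  s1 
 * s2   s2  s2 
(> = start, * = accepting)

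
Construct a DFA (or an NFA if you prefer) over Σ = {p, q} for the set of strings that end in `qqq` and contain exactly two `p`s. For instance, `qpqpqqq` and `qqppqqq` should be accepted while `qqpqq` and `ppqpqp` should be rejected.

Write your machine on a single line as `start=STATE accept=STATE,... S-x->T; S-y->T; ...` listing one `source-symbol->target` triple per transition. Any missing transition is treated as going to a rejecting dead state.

Handle the two conditions separately and then intersect. One (4 states) tracks how much of the suffix `qqq` has currently been matched; the other (4 states) tracks the count of `p`s, saturating at 3. Each combined state is a pair, one component from each; accept when both components accept.
16 states suffice.
          p    q  
>  s0     s1   s2 
   s1     s3   s4 
   s2     s1   s5 
   s3     s6   s7 
   s4     s3   s8 
   s5     s1   s9 
   s6     s6  s10 
   s7     s6  s11 
   s8     s3  s12 
   s9     s1   s9 
   s10    s6  s13 
   s11    s6  s14 
   s12    s3  s12 
   s13    s6  s15 
 * s14    s6  s14 
   s15    s6  s15 
(> = start, * = accepting)

start=s0; accept=s14; s0-p->s1; s0-q->s2; s1-p->s3; s1-q->s4; s2-p->s1; s2-q->s5; s3-p->s6; s3-q->s7; s4-p->s3; s4-q->s8; s5-p->s1; s5-q->s9; s6-p->s6; s6-q->s10; s7-p->s6; s7-q->s11; s8-p->s3; s8-q->s12; s9-p->s1; s9-q->s9; s10-p->s6; s10-q->s13; s11-p->s6; s11-q->s14; s12-p->s3; s12-q->s12; s13-p->s6; s13-q->s15; s14-p->s6; s14-q->s14; s15-p->s6; s15-q->s15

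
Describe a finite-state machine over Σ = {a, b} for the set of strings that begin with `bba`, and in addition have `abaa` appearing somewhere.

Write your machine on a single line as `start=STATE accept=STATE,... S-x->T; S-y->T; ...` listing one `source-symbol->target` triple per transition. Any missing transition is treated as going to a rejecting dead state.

start=s0; accept=s12; s0-a->s1; s0-b->s2; s1-a->s1; s1-b->s3; s2-a->s1; s2-b->s4; s3-a->s5; s3-b->s6; s4-a->s7; s4-b->s6; s5-a->s8; s5-b->s3; s6-a->s1; s6-b->s6; s7-a->s7; s7-b->s9; s8-a->s8; s8-b->s8; s9-a->s10; s9-b->s11; s10-a->s12; s10-b->s9; s11-a->s7; s11-b->s11; s12-a->s12; s12-b->s12

Run two small machines in parallel and take their product. One (5 states) tracks whether the input so far still matches the prefix `bba`; the other (5 states) tracks whether and how much of `abaa` has been seen. Each combined state is a pair, one component from each; accept when both components accept.
A 13-state machine:
          a    b  
>  s0     s1   s2 
   s1     s1   s3 
   s2     s1   s4 
   s3     s5   s6 
   s4     s7   s6 
   s5     s8   s3 
   s6     s1   s6 
   s7     s7   s9 
   s8     s8   s8 
   s9    s10  s11 
   s10   s12   s9 
   s11    s7  s11 
 * s12   s12  s12 
(> = start, * = accepting)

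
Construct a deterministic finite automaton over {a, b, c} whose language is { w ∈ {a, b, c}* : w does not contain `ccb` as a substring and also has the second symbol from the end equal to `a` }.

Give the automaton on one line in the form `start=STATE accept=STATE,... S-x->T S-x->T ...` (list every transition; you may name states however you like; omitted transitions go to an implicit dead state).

Run two small machines in parallel and take their product. The first has 4 states tracking partial matches of the forbidden pattern `ccb`; the second has 13 states tracking the last 2 symbols read. A product state is a pair (one from each), accepting exactly when both do.
          a    b    c  
>  q0     q1   q2   q3 
   q1     q4   q5   q6 
   q2     q7   q8   q9 
   q3    q10  q11  q12 
 * q4     q4   q5   q6 
 * q5     q7   q8   q9 
 * q6    q10  q11  q12 
   q7     q4   q5   q6 
   q8     q7   q8   q9 
   q9    q10  q11  q12 
   q10    q4   q5   q6 
   q11    q7   q8   q9 
   q12   q10  q13  q12 
   q13   q14  q15  q16 
   q14   q17  q18  q19 
   q15   q14  q15  q16 
   q16   q20  q13  q21 
   q17   q17  q18  q19 
   q18   q14  q15  q16 
   q19   q20  q13  q21 
   q20   q17  q18  q19 
   q21   q20  q13  q21 
(> = start, * = accepting)

start=q0 accept=q4,q5,q6 q0-a->q1 q0-b->q2 q0-c->q3 q1-a->q4 q1-b->q5 q1-c->q6 q2-a->q7 q2-b->q8 q2-c->q9 q3-a->q10 q3-b->q11 q3-c->q12 q4-a->q4 q4-b->q5 q4-c->q6 q5-a->q7 q5-b->q8 q5-c->q9 q6-a->q10 q6-b->q11 q6-c->q12 q7-a->q4 q7-b->q5 q7-c->q6 q8-a->q7 q8-b->q8 q8-c->q9 q9-a->q10 q9-b->q11 q9-c->q12 q10-a->q4 q10-b->q5 q10-c->q6 q11-a->q7 q11-b->q8 q11-c->q9 q12-a->q10 q12-b->q13 q12-c->q12 q13-a->q14 q13-b->q15 q13-c->q16 q14-a->q17 q14-b->q18 q14-c->q19 q15-a->q14 q15-b->q15 q15-c->q16 q16-a->q20 q16-b->q13 q16-c->q21 q17-a->q17 q17-b->q18 q17-c->q19 q18-a->q14 q18-b->q15 q18-c->q16 q19-a->q20 q19-b->q13 q19-c->q21 q20-a->q17 q20-b->q18 q20-c->q19 q21-a->q20 q21-b->q13 q21-c->q21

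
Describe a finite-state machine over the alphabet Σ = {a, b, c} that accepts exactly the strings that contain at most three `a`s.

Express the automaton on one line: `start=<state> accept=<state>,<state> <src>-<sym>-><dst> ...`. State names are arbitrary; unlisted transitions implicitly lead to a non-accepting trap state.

Count `a`s, saturating at 4: states S0 through S3 mean 0 through 3 `a`s seen; S4 means more than 3. Each `a` increments (capped at S4); other symbols loop. Accept from {S0, S1, S2, S3}.
        a   b   c  
>* S0   S1  S0  S0 
 * S1   S2  S1  S1 
 * S2   S3  S2  S2 
 * S3   S4  S3  S3 
   S4   S4  S4  S4 
(> = start, * = accepting)

start=S0 accept=S0,S1,S2,S3 S0-a->S1 S0-b->S0 S0-c->S0 S1-a->S2 S1-b->S1 S1-c->S1 S2-a->S3 S2-b->S2 S2-c->S2 S3-a->S4 S3-b->S3 S3-c->S3 S4-a->S4 S4-b->S4 S4-c->S4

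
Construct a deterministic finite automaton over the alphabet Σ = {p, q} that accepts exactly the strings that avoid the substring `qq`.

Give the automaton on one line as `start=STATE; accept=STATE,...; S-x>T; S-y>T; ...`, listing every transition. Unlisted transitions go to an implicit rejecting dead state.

start=A; accept=A,B; A-p>A; A-q>B; B-p>A; B-q>C; C-p>C; C-q>C

This is the complement of 'contains `qq`'. Use the same substring-matching states — A through C holding how much of `qq` has just been matched — but flip the accepting set: everything except the trap C accepts.
       p  q 
>* A   A  B 
 * B   A  C 
   C   C  C 
(> = start, * = accepting)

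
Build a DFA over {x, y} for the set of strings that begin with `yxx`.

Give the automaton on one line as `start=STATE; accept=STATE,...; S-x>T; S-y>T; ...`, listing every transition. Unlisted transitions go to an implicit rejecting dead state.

Check the first 3 symbols one by one: s0 through s2 record how many have matched `yxx` so far; any wrong symbol goes to the dead state s4. After all 3 match we enter the accepting sink s3.
5 states suffice.
        x   y  
>  s0   s4  s1 
   s1   s2  s4 
   s2   s3  s4 
 * s3   s3  s3 
   s4   s4  s4 
(> = start, * = accepting)

start=s0; accept=s3; s0-x>s4; s0-y>s1; s1-x>s2; s1-y>s4; s2-x>s3; s2-y>s4; s3-x>s3; s3-y>s3; s4-x>s4; s4-y>s4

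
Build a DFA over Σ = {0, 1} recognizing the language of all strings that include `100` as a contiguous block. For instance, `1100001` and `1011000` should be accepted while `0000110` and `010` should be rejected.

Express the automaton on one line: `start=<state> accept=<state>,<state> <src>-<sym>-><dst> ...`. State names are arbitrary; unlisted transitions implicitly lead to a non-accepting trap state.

start=S0 accept=S3 S0-0->S0 S0-1->S1 S1-0->S2 S1-1->S1 S2-0->S3 S2-1->S1 S3-0->S3 S3-1->S3

States S0..S2 record the length of the longest prefix of `100` that matches the current input suffix. Reaching S3 means `100` has been seen, and we stay there forever. Accept from S3.
A 4-state machine:
        0   1  
>  S0   S0  S1 
   S1   S2  S1 
   S2   S3  S1 
 * S3   S3  S3 
(> = start, * = accepting)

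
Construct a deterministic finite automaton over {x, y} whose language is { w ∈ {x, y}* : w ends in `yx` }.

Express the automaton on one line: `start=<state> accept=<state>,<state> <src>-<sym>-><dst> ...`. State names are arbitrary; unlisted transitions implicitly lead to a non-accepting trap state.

start=q0 accept=q2 q0-x->q0 q0-y->q1 q1-x->q2 q1-y->q1 q2-x->q0 q2-y->q1

Remember how much of `yx` the current input suffix matches. State q0 means no match yet; q1 means the last symbol is `y`; q2 means the last 2 symbols are `yx`. Only q2 accepts. On a mismatch, fall back to the longest proper suffix that is still a prefix of `yx`.
        x   y  
>  q0   q0  q1 
   q1   q2  q1 
 * q2   q0  q1 
(> = start, * = accepting)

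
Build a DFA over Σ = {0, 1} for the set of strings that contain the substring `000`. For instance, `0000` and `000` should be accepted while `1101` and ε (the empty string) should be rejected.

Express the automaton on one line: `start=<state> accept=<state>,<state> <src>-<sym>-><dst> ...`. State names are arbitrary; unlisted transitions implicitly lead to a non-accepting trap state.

start=A accept=D A-0->B A-1->A B-0->C B-1->A C-0->D C-1->A D-0->D D-1->D

States A..C record the length of the longest prefix of `000` that matches the current input suffix. Reaching D means `000` has been seen, and we stay there forever. Accept from D.
4 states suffice.
       0  1 
>  A   B  A 
   B   C  A 
   C   D  A 
 * D   D  D 
(> = start, * = accepting)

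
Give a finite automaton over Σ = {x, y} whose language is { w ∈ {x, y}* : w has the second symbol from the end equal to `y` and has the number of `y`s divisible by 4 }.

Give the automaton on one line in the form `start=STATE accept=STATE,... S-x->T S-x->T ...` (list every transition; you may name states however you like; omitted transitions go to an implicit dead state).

Run two small machines in parallel and take their product. One (7 states) tracks the last 2 symbols read; the other (4 states) tracks the count of `y`s modulo 4. Each combined state is a pair, one component from each; accept when both components accept.
19 states suffice.
          x    y  
>  S0     S1   S2 
   S1     S3   S4 
   S2     S5   S6 
   S3     S3   S4 
   S4     S5   S6 
   S5     S7   S8 
   S6     S9  S10 
   S7     S7   S8 
   S8     S9  S10 
   S9    S11  S12 
   S10   S13  S14 
   S11   S11  S12 
   S12   S13  S14 
   S13   S15  S16 
 * S14   S17  S18 
   S15   S15  S16 
   S16   S17  S18 
 * S17    S3   S4 
   S18    S5   S6 
(> = start, * = accepting)

start=S0 accept=S14,S17 S0-x->S1 S0-y->S2 S1-x->S3 S1-y->S4 S2-x->S5 S2-y->S6 S3-x->S3 S3-y->S4 S4-x->S5 S4-y->S6 S5-x->S7 S5-y->S8 S6-x->S9 S6-y->S10 S7-x->S7 S7-y->S8 S8-x->S9 S8-y->S10 S9-x->S11 S9-y->S12 S10-x->S13 S10-y->S14 S11-x->S11 S11-y->S12 S12-x->S13 S12-y->S14 S13-x->S15 S13-y->S16 S14-x->S17 S14-y->S18 S15-x->S15 S15-y->S16 S16-x->S17 S16-y->S18 S17-x->S3 S17-y->S4 S18-x->S5 S18-y->S6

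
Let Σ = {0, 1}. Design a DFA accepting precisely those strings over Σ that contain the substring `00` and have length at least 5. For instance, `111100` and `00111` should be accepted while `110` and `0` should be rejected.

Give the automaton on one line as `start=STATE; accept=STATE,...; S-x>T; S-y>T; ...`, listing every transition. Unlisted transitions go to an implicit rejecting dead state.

Run two small machines in parallel and take their product. The first has 3 states tracking whether and how much of `00` has been seen; the second has 7 states tracking the input length, saturating at 6. A product state is a pair (one from each), accepting exactly when both do. After merging equivalent states the machine shrinks.
12 states suffice.
          0    1  
>  q0     q1   q2 
   q1     q3   q4 
   q2     q5   q4 
   q3     q6   q6 
   q4     q7   q8 
   q5     q6   q8 
   q6     q9   q9 
   q7     q9   q8 
   q8    q10   q8 
   q9    q11  q11 
   q10   q11   q8 
 * q11   q11  q11 
(> = start, * = accepting)

start=q0; accept=q11; q0-0>q1; q0-1>q2; q1-0>q3; q1-1>q4; q2-0>q5; q2-1>q4; q3-0>q6; q3-1>q6; q4-0>q7; q4-1>q8; q5-0>q6; q5-1>q8; q6-0>q9; q6-1>q9; q7-0>q9; q7-1>q8; q8-0>q10; q8-1>q8; q9-0>q11; q9-1>q11; q10-0>q11; q10-1>q8; q11-0>q11; q11-1>q11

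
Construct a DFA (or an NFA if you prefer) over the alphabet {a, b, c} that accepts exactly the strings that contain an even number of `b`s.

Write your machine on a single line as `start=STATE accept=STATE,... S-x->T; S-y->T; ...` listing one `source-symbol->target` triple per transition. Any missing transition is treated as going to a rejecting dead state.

The only thing that matters is how many `b`s have appeared, reduced mod 2. Use one state per residue: s0 for 0, …, s1 for 1. Reading `b` moves to the next residue; anything else stays put. s0 is accepting.
A 2-state machine:
        a   b   c  
>* s0   s0  s1  s0 
   s1   s1  s0  s1 
(> = start, * = accepting)

start=s0; accept=s0; s0-a->s0; s0-b->s1; s0-c->s0; s1-a->s1; s1-b->s0; s1-c->s1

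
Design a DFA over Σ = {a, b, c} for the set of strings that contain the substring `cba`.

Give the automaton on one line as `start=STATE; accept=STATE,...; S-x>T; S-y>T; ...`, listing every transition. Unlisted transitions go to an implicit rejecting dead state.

start=s0; accept=s3; s0-a>s0; s0-b>s0; s0-c>s1; s1-a>s0; s1-b>s2; s1-c>s1; s2-a>s3; s2-b>s0; s2-c>s1; s3-a>s3; s3-b>s3; s3-c>s3

States s0..s2 record the length of the longest prefix of `cba` that matches the current input suffix. Reaching s3 means `cba` has been seen, and we stay there forever. Accept from s3.
With 4 states:
        a   b   c  
>  s0   s0  s0  s1 
   s1   s0  s2  s1 
   s2   s3  s0  s1 
 * s3   s3  s3  s3 
(> = start, * = accepting)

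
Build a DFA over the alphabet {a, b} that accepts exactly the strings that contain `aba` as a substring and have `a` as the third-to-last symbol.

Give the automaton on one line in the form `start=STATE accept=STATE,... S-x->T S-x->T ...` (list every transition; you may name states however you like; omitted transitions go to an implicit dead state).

Run two small machines in parallel and take their product. The first has 4 states tracking whether and how much of `aba` has been seen; the second has 15 states tracking the last 3 symbols read. A product state is a pair (one from each), accepting exactly when both do. Minimizing collapses redundant product states.
An 11-state machine:
          a    b  
>  q0     q1   q0 
   q1     q1   q2 
   q2     q3   q0 
 * q3     q4   q5 
   q4     q6   q7 
   q5     q3   q8 
 * q6     q6   q7 
 * q7     q3   q8 
 * q8     q9  q10 
   q9     q4   q5 
   q10    q9  q10 
(> = start, * = accepting)

start=q0 accept=q3,q6,q7,q8 q0-a->q1 q0-b->q0 q1-a->q1 q1-b->q2 q2-a->q3 q2-b->q0 q3-a->q4 q3-b->q5 q4-a->q6 q4-b->q7 q5-a->q3 q5-b->q8 q6-a->q6 q6-b->q7 q7-a->q3 q7-b->q8 q8-a->q9 q8-b->q10 q9-a->q4 q9-b->q5 q10-a->q9 q10-b->q10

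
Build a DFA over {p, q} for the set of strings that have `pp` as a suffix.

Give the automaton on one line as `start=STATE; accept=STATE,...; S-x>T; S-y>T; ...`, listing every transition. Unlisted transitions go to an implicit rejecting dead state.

Remember how much of `pp` the current input suffix matches. State S0 means no match yet; S1 means the last symbol is `p`; S2 means the last 2 symbols are `pp`. Only S2 accepts. On a mismatch, fall back to the longest proper suffix that is still a prefix of `pp`.
        p   q  
>  S0   S1  S0 
   S1   S2  S0 
 * S2   S2  S0 
(> = start, * = accepting)

start=S0; accept=S2; S0-p>S1; S0-q>S0; S1-p>S2; S1-q>S0; S2-p>S2; S2-q>S0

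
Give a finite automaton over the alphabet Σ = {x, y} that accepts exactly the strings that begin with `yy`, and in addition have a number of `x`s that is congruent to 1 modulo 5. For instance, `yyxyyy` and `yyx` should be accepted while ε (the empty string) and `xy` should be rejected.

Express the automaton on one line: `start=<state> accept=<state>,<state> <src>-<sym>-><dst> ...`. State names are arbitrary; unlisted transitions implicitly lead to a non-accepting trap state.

Handle the two conditions separately and then intersect. The first has 4 states tracking whether the input so far still matches the prefix `yy`; the second has 5 states tracking the count of `x`s modulo 5. A product state is a pair (one from each), accepting exactly when both do. After merging equivalent states the machine shrinks.
8 states suffice.
        x   y  
>  q0   q1  q2 
   q1   q1  q1 
   q2   q1  q3 
   q3   q4  q3 
 * q4   q5  q4 
   q5   q6  q5 
   q6   q7  q6 
   q7   q3  q7 
(> = start, * = accepting)

start=q0 accept=q4 q0-x->q1 q0-y->q2 q1-x->q1 q1-y->q1 q2-x->q1 q2-y->q3 q3-x->q4 q3-y->q3 q4-x->q5 q4-y->q4 q5-x->q6 q5-y->q5 q6-x->q7 q6-y->q6 q7-x->q3 q7-y->q7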